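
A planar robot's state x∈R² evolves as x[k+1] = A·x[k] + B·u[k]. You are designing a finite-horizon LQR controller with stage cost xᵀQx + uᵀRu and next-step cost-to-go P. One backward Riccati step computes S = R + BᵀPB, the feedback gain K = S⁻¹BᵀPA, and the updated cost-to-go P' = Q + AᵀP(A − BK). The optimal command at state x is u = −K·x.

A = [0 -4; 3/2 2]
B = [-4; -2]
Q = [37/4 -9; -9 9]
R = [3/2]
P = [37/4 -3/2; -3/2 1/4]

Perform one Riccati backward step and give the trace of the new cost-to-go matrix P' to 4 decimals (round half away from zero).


BᵀP = [-34.0000 5.5000]
S = R + BᵀPB = [3/2] + [125.0000] = [126.5000]
BᵀPA = [8.2500 147.0000]
K = S⁻¹·BᵀPA = [0.0652 1.1621]
A−BK = [0.2609 0.6482; 1.6304 4.3241]
AᵀP(A−BK) = [0.0245 0.1630; 0.1630 2.1779]
P' = Q + AᵀP(A−BK) = [9.2745 -8.8370; -8.8370 11.1779]
tr(P') = 20.4523

20.4523


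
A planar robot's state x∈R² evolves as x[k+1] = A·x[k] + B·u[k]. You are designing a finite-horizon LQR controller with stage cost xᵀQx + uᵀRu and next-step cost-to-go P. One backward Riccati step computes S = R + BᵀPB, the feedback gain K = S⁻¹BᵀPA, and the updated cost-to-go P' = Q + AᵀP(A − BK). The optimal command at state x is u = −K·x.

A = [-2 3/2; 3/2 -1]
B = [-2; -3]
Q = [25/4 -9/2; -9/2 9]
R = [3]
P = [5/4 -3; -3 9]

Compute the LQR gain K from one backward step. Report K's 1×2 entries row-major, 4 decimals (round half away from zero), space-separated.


BᵀP = [6.5000 -21.0000]
S = R + BᵀPB = [3] + [50.0000] = [53.0000]
BᵀPA = [-44.5000 30.7500]
K = S⁻¹·BᵀPA = [-0.8396 0.5802]
A−BK = [-3.6792 2.6604; -1.0189 0.7406]
AᵀP(A−BK) = [5.8868 -4.1816; -4.1816 2.9717]
P' = Q + AᵀP(A−BK) = [12.1368 -8.6816; -8.6816 11.9717]
tr(P') = 24.1085

-0.8396 0.5802


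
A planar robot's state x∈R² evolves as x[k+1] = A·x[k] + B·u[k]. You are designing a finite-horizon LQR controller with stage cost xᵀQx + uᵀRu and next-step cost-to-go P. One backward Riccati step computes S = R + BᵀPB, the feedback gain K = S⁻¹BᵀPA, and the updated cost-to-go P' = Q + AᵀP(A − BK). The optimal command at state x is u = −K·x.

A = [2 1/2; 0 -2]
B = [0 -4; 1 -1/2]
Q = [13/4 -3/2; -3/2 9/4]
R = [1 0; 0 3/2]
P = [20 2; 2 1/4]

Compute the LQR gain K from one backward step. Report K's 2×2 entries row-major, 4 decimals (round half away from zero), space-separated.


0.0058 -0.0932 -0.4914 -0.0759

BᵀP = [2.0000 0.2500; -81.0000 -8.1250]
S = R + BᵀPB = [1 0; 0 3/2] + [0.2500 -8.1250; -8.1250 328.0625] = [1.2500 -8.1250; -8.1250 329.5625]
BᵀPA = [4.0000 0.5000; -162.0000 -24.2500]
K = S⁻¹·BᵀPA = [0.0058 -0.0932; -0.4914 -0.0759]
A−BK = [0.0343 0.1965; -0.2515 -1.9447]
AᵀP(A−BK) = [0.3671 0.0802; 0.0802 0.2065]
P' = Q + AᵀP(A−BK) = [3.6171 -1.4198; -1.4198 2.4565]
tr(P') = 6.0736


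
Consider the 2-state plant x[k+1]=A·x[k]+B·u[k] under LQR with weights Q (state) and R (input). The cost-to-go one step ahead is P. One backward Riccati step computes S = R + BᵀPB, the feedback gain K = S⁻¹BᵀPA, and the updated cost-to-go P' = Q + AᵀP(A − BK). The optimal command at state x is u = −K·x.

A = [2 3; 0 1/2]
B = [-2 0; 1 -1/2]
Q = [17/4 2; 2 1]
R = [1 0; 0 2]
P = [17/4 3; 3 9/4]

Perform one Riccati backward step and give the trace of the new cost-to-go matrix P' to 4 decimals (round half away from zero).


BᵀP = [-5.5000 -3.7500; -1.5000 -1.1250]
S = R + BᵀPB = [1 0; 0 2] + [7.2500 1.8750; 1.8750 0.5625] = [8.2500 1.8750; 1.8750 2.5625]
BᵀPA = [-11.0000 -18.3750; -3.0000 -5.0625]
K = S⁻¹·BᵀPA = [-1.2801 -2.1330; -0.2340 -0.4149]
A−BK = [-0.5603 -1.2660; 1.1631 2.4255]
AᵀP(A−BK) = [2.2163 3.7926; 3.7926 6.5186]
P' = Q + AᵀP(A−BK) = [6.4663 5.7926; 5.7926 7.5186]
tr(P') = 13.9849

13.9849


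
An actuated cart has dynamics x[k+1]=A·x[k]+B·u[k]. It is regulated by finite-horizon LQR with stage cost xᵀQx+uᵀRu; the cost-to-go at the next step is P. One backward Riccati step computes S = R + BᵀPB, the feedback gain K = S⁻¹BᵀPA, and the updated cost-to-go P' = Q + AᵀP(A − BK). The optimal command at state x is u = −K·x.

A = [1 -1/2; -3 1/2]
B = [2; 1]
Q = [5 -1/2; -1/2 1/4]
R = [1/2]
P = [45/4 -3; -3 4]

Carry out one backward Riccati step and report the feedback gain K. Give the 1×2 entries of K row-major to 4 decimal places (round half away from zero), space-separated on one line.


0.6800 -0.2867

BᵀP = [19.5000 -2.0000]
S = R + BᵀPB = [1/2] + [37.0000] = [37.5000]
BᵀPA = [25.5000 -10.7500]
K = S⁻¹·BᵀPA = [0.6800 -0.2867]
A−BK = [-0.3600 0.0733; -3.6800 0.7867]
AᵀP(A−BK) = [47.9100 -10.3150; -10.3150 2.2308]
P' = Q + AᵀP(A−BK) = [52.9100 -10.8150; -10.8150 2.4808]
tr(P') = 55.3908


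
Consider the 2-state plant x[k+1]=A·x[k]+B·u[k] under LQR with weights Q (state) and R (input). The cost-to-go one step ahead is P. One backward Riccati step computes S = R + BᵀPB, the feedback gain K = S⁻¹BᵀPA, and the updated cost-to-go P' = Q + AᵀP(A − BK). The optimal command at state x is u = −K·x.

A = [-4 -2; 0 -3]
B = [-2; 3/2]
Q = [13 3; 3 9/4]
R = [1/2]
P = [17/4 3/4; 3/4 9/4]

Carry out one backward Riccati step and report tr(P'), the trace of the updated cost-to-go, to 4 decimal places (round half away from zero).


76.7102

BᵀP = [-7.3750 1.8750]
S = R + BᵀPB = [1/2] + [17.5625] = [18.0625]
BᵀPA = [29.5000 9.1250]
K = S⁻¹·BᵀPA = [1.6332 0.5052]
A−BK = [-0.7336 -0.9896; -2.4498 -3.7578]
AᵀP(A−BK) = [19.8201 28.0969; 28.0969 41.6401]
P' = Q + AᵀP(A−BK) = [32.8201 31.0969; 31.0969 43.8901]
tr(P') = 76.7102


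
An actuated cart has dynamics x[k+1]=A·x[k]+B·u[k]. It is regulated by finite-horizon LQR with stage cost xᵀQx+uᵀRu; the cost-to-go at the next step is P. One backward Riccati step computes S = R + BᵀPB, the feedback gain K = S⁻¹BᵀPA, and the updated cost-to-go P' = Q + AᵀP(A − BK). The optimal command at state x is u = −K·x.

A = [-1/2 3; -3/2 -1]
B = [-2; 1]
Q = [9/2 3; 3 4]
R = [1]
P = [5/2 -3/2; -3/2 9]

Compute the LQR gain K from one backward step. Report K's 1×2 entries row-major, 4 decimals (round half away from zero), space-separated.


-0.5673 -1.2115

BᵀP = [-6.5000 12.0000]
S = R + BᵀPB = [1] + [25.0000] = [26.0000]
BᵀPA = [-14.7500 -31.5000]
K = S⁻¹·BᵀPA = [-0.5673 -1.2115]
A−BK = [-1.6346 0.5769; -0.9327 0.2115]
AᵀP(A−BK) = [10.2572 -2.1202; -2.1202 2.3365]
P' = Q + AᵀP(A−BK) = [14.7572 0.8798; 0.8798 6.3365]
tr(P') = 21.0938


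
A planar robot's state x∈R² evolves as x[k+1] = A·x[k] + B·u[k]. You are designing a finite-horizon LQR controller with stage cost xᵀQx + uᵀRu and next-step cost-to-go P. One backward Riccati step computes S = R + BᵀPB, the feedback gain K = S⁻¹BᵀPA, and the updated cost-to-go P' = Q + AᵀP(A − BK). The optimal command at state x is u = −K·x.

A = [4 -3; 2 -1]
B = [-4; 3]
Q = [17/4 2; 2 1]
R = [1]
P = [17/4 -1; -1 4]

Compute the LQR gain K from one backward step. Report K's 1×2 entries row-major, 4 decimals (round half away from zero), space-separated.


BᵀP = [-20.0000 16.0000]
S = R + BᵀPB = [1] + [128.0000] = [129.0000]
BᵀPA = [-48.0000 44.0000]
K = S⁻¹·BᵀPA = [-0.3721 0.3411]
A−BK = [2.5116 -1.6357; 3.1163 -2.0233]
AᵀP(A−BK) = [50.1395 -32.6279; -32.6279 21.2422]
P' = Q + AᵀP(A−BK) = [54.3895 -30.6279; -30.6279 22.2422]
tr(P') = 76.6318

-0.3721 0.3411


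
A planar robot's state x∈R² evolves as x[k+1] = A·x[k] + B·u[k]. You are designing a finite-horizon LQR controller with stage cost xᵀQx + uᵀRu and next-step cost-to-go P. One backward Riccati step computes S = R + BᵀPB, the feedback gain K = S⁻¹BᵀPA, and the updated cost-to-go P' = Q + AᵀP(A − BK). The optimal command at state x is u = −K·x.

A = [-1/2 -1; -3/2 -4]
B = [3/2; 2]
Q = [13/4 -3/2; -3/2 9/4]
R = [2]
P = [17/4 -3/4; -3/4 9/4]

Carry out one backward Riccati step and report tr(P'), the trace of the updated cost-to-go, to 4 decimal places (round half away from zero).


20.2276

BᵀP = [4.8750 3.3750]
S = R + BᵀPB = [2] + [14.0625] = [16.0625]
BᵀPA = [-7.5000 -18.3750]
K = S⁻¹·BᵀPA = [-0.4669 -1.1440]
A−BK = [0.2004 0.7160; -0.5661 -1.7121]
AᵀP(A−BK) = [1.4981 4.4202; 4.4202 13.2296]
P' = Q + AᵀP(A−BK) = [4.7481 2.9202; 2.9202 15.4796]
tr(P') = 20.2276


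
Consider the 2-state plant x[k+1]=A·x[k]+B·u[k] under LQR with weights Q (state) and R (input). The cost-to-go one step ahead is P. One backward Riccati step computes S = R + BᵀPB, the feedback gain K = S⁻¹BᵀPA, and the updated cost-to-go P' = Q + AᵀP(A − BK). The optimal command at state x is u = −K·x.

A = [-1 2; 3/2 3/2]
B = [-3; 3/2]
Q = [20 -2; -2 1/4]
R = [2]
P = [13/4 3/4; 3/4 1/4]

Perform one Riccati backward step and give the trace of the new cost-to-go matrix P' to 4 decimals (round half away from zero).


BᵀP = [-8.6250 -1.8750]
S = R + BᵀPB = [2] + [23.0625] = [25.0625]
BᵀPA = [5.8125 -20.0625]
K = S⁻¹·BᵀPA = [0.2319 -0.8005]
A−BK = [-0.3042 -0.4015; 1.1521 2.7007]
AᵀP(A−BK) = [0.2145 -0.1596; -0.1596 2.0025]
P' = Q + AᵀP(A−BK) = [20.2145 -2.1596; -2.1596 2.2525]
tr(P') = 22.4670

22.4670


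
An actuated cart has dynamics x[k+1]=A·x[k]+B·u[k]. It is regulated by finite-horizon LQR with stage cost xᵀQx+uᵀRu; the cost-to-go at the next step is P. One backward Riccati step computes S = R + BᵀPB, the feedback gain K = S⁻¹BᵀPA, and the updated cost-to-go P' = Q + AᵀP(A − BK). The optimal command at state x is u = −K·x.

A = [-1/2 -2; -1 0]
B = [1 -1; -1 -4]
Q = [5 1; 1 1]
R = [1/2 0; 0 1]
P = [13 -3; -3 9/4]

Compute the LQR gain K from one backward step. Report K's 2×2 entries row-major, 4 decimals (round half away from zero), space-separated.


-0.1924 -1.5578 0.2870 0.3765

BᵀP = [16.0000 -5.2500; -1.0000 -6.0000]
S = R + BᵀPB = [1/2 0; 0 1] + [21.2500 5.0000; 5.0000 25.0000] = [21.7500 5.0000; 5.0000 26.0000]
BᵀPA = [-2.7500 -32.0000; 6.5000 2.0000]
K = S⁻¹·BᵀPA = [-0.1924 -1.5578; 0.2870 0.3765]
A−BK = [-0.0206 -0.0657; -0.0444 -0.0518]
AᵀP(A−BK) = [0.1053 0.2687; 0.2687 1.3969]
P' = Q + AᵀP(A−BK) = [5.1053 1.2687; 1.2687 2.3969]
tr(P') = 7.5022


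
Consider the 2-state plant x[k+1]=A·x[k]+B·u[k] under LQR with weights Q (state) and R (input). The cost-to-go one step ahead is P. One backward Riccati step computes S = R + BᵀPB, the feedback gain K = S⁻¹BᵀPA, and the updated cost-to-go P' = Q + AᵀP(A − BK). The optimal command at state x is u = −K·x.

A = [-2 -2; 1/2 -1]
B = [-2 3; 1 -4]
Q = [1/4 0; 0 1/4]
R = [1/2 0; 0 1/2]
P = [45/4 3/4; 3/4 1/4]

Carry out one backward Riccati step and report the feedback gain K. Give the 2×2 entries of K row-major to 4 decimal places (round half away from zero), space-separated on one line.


BᵀP = [-21.7500 -1.2500; 30.7500 1.2500]
S = R + BᵀPB = [1/2 0; 0 1/2] + [42.2500 -60.2500; -60.2500 87.2500] = [42.7500 -60.2500; -60.2500 87.7500]
BᵀPA = [42.8750 44.7500; -60.8750 -62.7500]
K = S⁻¹·BᵀPA = [0.7799 1.2052; -0.1582 0.1124]
A−BK = [0.0345 0.0732; -0.9129 -1.7557]
AᵀP(A−BK) = [0.4911 0.7946; 0.7946 1.3706]
P' = Q + AᵀP(A−BK) = [0.7411 0.7946; 0.7946 1.6206]
tr(P') = 2.3617

0.7799 1.2052 -0.1582 0.1124


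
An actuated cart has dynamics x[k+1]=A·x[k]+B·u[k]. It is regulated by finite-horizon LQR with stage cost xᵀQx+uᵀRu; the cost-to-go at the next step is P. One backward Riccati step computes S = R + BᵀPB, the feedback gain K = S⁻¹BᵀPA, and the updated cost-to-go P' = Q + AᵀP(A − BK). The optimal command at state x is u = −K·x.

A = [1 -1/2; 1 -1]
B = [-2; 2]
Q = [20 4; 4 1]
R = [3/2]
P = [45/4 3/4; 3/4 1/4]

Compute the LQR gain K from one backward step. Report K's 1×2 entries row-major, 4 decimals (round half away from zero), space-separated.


-0.5301 0.2771

BᵀP = [-21.0000 -1.0000]
S = R + BᵀPB = [3/2] + [40.0000] = [41.5000]
BᵀPA = [-22.0000 11.5000]
K = S⁻¹·BᵀPA = [-0.5301 0.2771]
A−BK = [-0.0602 0.0542; 2.0602 -1.5542]
AᵀP(A−BK) = [1.3373 -0.9036; -0.9036 0.6258]
P' = Q + AᵀP(A−BK) = [21.3373 3.0964; 3.0964 1.6258]
tr(P') = 22.9631


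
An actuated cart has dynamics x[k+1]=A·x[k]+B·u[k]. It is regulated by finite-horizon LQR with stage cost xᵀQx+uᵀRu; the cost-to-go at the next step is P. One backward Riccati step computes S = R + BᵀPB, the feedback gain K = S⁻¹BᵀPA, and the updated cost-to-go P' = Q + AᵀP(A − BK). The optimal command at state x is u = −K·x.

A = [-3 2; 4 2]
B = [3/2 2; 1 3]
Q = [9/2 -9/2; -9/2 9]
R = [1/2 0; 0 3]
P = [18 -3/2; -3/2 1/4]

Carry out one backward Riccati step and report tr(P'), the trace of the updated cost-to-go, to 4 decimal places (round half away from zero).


21.8813

BᵀP = [25.5000 -2.0000; 31.5000 -2.2500]
S = R + BᵀPB = [1/2 0; 0 3] + [36.2500 45.0000; 45.0000 56.2500] = [36.7500 45.0000; 45.0000 59.2500]
BᵀPA = [-84.5000 47.0000; -103.5000 58.5000]
K = S⁻¹·BᵀPA = [-2.2903 0.9988; -0.0074 0.2288]
A−BK = [0.4502 0.0443; 6.3124 0.3149]
AᵀP(A−BK) = [7.7073 -0.9250; -0.9250 0.6740]
P' = Q + AᵀP(A−BK) = [12.2073 -5.4250; -5.4250 9.6740]
tr(P') = 21.8813


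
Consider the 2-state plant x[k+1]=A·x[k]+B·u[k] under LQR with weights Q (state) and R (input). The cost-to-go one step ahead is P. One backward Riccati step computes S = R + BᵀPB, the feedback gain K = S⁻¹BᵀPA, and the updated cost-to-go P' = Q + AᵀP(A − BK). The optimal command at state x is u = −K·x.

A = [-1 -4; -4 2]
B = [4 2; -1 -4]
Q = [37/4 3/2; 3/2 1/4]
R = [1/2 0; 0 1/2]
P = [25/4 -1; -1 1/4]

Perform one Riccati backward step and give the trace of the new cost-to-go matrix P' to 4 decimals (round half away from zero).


10.5506

BᵀP = [26.0000 -4.2500; 16.5000 -3.0000]
S = R + BᵀPB = [1/2 0; 0 1/2] + [108.2500 69.0000; 69.0000 45.0000] = [108.7500 69.0000; 69.0000 45.5000]
BᵀPA = [-9.0000 -112.5000; -4.5000 -72.0000]
K = S⁻¹·BᵀPA = [-0.5291 -0.8056; 0.7034 -0.3607]
A−BK = [-0.2906 -0.0561; -1.7154 -0.2485]
AᵀP(A−BK) = [0.6538 0.1263; 0.1263 0.3968]
P' = Q + AᵀP(A−BK) = [9.9038 1.6263; 1.6263 0.6468]
tr(P') = 10.5506


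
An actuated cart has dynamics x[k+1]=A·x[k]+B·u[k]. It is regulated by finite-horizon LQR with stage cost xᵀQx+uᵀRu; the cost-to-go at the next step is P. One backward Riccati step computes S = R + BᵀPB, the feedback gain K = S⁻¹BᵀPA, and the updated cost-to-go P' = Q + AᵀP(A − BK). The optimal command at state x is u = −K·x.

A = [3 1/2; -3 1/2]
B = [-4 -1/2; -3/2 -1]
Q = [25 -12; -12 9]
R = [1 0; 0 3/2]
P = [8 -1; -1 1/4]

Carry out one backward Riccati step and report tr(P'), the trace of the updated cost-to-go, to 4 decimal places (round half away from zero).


37.0387

BᵀP = [-30.5000 3.6250; -3.0000 0.2500]
S = R + BᵀPB = [1 0; 0 3/2] + [116.5625 11.6250; 11.6250 1.2500] = [117.5625 11.6250; 11.6250 2.7500]
BᵀPA = [-102.3750 -13.4375; -9.7500 -1.3750]
K = S⁻¹·BᵀPA = [-0.8939 -0.1114; 0.2332 -0.0289]
A−BK = [-0.4589 0.0398; -4.1076 0.3039]
AᵀP(A−BK) = [3.0135 -0.0658; -0.0658 0.0252]
P' = Q + AᵀP(A−BK) = [28.0135 -12.0658; -12.0658 9.0252]
tr(P') = 37.0387


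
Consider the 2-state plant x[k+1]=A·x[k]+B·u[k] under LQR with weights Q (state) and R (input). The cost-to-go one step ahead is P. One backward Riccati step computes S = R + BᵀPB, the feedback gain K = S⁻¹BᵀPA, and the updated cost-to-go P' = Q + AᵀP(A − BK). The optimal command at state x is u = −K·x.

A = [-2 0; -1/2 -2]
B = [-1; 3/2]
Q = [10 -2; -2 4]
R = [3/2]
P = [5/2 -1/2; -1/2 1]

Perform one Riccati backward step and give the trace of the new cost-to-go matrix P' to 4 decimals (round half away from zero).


BᵀP = [-3.2500 2.0000]
S = R + BᵀPB = [3/2] + [6.2500] = [7.7500]
BᵀPA = [5.5000 -4.0000]
K = S⁻¹·BᵀPA = [0.7097 -0.5161]
A−BK = [-1.2903 -0.5161; -1.5645 -1.2258]
AᵀP(A−BK) = [5.3468 1.8387; 1.8387 1.9355]
P' = Q + AᵀP(A−BK) = [15.3468 -0.1613; -0.1613 5.9355]
tr(P') = 21.2823

21.2823


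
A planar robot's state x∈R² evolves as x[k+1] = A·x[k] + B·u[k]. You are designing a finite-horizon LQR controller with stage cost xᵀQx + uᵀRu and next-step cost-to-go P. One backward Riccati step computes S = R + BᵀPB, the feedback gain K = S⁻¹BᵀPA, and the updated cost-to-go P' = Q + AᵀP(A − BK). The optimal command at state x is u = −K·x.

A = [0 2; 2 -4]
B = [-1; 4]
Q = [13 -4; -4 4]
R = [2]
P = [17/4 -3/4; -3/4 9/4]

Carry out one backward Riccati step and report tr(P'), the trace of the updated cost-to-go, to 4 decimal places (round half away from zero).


BᵀP = [-7.2500 9.7500]
S = R + BᵀPB = [2] + [46.2500] = [48.2500]
BᵀPA = [19.5000 -53.5000]
K = S⁻¹·BᵀPA = [0.4041 -1.1088]
A−BK = [0.4041 0.8912; 0.3834 0.4352]
AᵀP(A−BK) = [1.1192 0.6218; 0.6218 5.6788]
P' = Q + AᵀP(A−BK) = [14.1192 -3.3782; -3.3782 9.6788]
tr(P') = 23.7979

23.7979


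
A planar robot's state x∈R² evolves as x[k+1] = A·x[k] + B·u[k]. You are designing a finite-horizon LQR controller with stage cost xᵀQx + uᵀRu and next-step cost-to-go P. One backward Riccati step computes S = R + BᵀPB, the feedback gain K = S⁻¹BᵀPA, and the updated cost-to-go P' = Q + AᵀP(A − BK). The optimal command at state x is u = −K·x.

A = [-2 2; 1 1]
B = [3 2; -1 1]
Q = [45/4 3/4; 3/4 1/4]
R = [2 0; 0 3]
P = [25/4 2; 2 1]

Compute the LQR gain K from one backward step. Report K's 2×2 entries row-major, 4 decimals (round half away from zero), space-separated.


BᵀP = [16.7500 5.0000; 14.5000 5.0000]
S = R + BᵀPB = [2 0; 0 3] + [45.2500 38.5000; 38.5000 34.0000] = [47.2500 38.5000; 38.5000 37.0000]
BᵀPA = [-28.5000 38.5000; -24.0000 34.0000]
K = S⁻¹·BᵀPA = [-0.4906 0.4342; -0.1382 0.4671]
A−BK = [-0.2519 -0.2368; 0.6476 0.9671]
AᵀP(A−BK) = [0.7021 -0.4145; -0.4145 1.4013]
P' = Q + AᵀP(A−BK) = [11.9521 0.3355; 0.3355 1.6513]
tr(P') = 13.6034

-0.4906 0.4342 -0.1382 0.4671


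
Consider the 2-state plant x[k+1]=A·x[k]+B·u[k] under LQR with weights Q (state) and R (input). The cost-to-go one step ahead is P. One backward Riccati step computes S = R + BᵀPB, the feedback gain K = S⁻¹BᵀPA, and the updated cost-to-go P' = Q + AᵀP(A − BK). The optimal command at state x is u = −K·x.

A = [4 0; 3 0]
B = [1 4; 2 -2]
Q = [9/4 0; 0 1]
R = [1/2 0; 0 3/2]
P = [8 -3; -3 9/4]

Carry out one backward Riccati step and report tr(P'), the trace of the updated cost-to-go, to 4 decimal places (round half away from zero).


BᵀP = [2.0000 1.5000; 38.0000 -16.5000]
S = R + BᵀPB = [1/2 0; 0 3/2] + [5.0000 5.0000; 5.0000 185.0000] = [5.5000 5.0000; 5.0000 186.5000]
BᵀPA = [12.5000 0.0000; 102.5000 0.0000]
K = S⁻¹·BᵀPA = [1.8174 0.0000; 0.5009 0.0000]
A−BK = [0.1791 0.0000; 0.3670 0.0000]
AᵀP(A−BK) = [2.1930 0.0000; 0.0000 0.0000]
P' = Q + AᵀP(A−BK) = [4.4430 0.0000; 0.0000 1.0000]
tr(P') = 5.4430

5.4430


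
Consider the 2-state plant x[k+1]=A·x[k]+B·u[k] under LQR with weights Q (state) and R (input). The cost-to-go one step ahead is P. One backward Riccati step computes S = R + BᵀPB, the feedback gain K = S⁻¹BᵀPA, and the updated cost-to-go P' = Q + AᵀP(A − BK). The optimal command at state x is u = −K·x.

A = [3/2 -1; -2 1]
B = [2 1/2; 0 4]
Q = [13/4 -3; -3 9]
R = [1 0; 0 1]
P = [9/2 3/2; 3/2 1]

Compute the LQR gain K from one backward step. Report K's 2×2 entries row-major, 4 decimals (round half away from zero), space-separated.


BᵀP = [9.0000 3.0000; 8.2500 4.7500]
S = R + BᵀPB = [1 0; 0 1] + [18.0000 16.5000; 16.5000 23.1250] = [19.0000 16.5000; 16.5000 24.1250]
BᵀPA = [7.5000 -6.0000; 2.8750 -3.5000]
K = S⁻¹·BᵀPA = [0.7173 -0.4674; -0.3714 0.1746]
A−BK = [0.2512 -0.1525; -0.5144 0.3015]
AᵀP(A−BK) = [0.8133 -0.4963; -0.4963 0.3066]
P' = Q + AᵀP(A−BK) = [4.0633 -3.4963; -3.4963 9.3066]
tr(P') = 13.3699

0.7173 -0.4674 -0.3714 0.1746


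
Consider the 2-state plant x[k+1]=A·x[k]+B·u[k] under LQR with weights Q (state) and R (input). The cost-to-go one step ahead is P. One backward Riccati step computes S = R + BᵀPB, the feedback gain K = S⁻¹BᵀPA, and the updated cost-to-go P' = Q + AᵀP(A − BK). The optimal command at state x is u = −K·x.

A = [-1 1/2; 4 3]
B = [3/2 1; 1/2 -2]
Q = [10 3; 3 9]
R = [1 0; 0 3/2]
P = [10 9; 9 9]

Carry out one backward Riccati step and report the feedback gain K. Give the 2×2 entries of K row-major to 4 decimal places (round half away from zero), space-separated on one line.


0.7913 1.2373 -1.2994 -0.9204

BᵀP = [19.5000 18.0000; -8.0000 -9.0000]
S = R + BᵀPB = [1 0; 0 3/2] + [38.2500 -16.5000; -16.5000 10.0000] = [39.2500 -16.5000; -16.5000 11.5000]
BᵀPA = [52.5000 63.7500; -28.0000 -31.0000]
K = S⁻¹·BᵀPA = [0.7913 1.2373; -1.2994 -0.9204]
A−BK = [-0.8876 -0.4355; 1.0056 0.5405]
AᵀP(A−BK) = [4.0719 3.2711; 3.2711 3.0905]
P' = Q + AᵀP(A−BK) = [14.0719 6.2711; 6.2711 12.0905]
tr(P') = 26.1624


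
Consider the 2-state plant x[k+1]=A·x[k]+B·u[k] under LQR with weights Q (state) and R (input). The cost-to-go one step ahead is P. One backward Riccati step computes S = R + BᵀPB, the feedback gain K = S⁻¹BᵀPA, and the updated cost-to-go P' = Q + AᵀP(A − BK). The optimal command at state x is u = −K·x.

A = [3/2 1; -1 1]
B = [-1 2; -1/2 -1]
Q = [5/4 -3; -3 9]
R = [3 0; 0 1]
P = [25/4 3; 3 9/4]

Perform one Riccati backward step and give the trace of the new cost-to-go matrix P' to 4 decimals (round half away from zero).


BᵀP = [-7.7500 -4.1250; 9.5000 3.7500]
S = R + BᵀPB = [3 0; 0 1] + [9.8125 -11.3750; -11.3750 15.2500] = [12.8125 -11.3750; -11.3750 16.2500]
BᵀPA = [-7.5000 -11.8750; 10.5000 13.2500]
K = S⁻¹·BᵀPA = [-0.0309 -0.5361; 0.6245 0.4401]
A−BK = [0.2201 -0.4163; -0.3910 1.1721]
AᵀP(A−BK) = [0.5232 -0.0170; -0.0170 2.3023]
P' = Q + AᵀP(A−BK) = [1.7732 -3.0170; -3.0170 11.3023]
tr(P') = 13.0756

13.0756


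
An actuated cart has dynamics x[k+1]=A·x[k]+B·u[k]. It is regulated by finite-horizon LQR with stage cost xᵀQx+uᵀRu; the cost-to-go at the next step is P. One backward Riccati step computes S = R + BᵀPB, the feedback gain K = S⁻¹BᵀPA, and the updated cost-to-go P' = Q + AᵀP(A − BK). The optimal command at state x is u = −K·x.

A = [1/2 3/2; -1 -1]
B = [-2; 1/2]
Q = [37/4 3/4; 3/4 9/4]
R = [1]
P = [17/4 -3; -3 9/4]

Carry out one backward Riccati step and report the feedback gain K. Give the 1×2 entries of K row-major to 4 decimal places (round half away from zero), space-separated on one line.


-0.4936 -0.9008

BᵀP = [-10.0000 7.1250]
S = R + BᵀPB = [1] + [23.5625] = [24.5625]
BᵀPA = [-12.1250 -22.1250]
K = S⁻¹·BᵀPA = [-0.4936 -0.9008]
A−BK = [-0.4873 -0.3015; -0.7532 -0.5496]
AᵀP(A−BK) = [0.3271 0.5157; 0.5157 0.8831]
P' = Q + AᵀP(A−BK) = [9.5771 1.2657; 1.2657 3.1331]
tr(P') = 12.7102


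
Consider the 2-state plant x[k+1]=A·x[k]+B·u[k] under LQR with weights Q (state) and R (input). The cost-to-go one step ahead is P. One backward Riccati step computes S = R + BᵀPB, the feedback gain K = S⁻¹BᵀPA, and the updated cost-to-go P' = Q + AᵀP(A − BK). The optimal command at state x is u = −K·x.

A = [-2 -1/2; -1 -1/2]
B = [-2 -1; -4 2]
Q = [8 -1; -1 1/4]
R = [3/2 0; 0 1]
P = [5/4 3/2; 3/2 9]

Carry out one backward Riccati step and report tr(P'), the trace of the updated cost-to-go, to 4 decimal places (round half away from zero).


9.1728

BᵀP = [-8.5000 -39.0000; 1.7500 16.5000]
S = R + BᵀPB = [3/2 0; 0 1] + [173.0000 -69.5000; -69.5000 31.2500] = [174.5000 -69.5000; -69.5000 32.2500]
BᵀPA = [56.0000 23.7500; -20.0000 -9.1250]
K = S⁻¹·BᵀPA = [0.5217 0.1652; 0.5042 0.0731]
A−BK = [-0.4524 -0.0964; 0.0785 0.0147]
AᵀP(A−BK) = [0.8672 0.2098; 0.2098 0.0556]
P' = Q + AᵀP(A−BK) = [8.8672 -0.7902; -0.7902 0.3056]
tr(P') = 9.1728


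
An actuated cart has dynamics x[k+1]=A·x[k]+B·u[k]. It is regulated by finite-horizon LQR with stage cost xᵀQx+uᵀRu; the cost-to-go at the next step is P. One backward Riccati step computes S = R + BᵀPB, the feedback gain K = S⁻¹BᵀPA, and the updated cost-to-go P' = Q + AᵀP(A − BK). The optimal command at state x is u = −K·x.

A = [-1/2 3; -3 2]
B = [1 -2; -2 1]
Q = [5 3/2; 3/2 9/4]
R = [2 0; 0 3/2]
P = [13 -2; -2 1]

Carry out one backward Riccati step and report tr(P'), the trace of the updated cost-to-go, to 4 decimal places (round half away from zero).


19.7028

BᵀP = [17.0000 -4.0000; -28.0000 5.0000]
S = R + BᵀPB = [2 0; 0 3/2] + [25.0000 -38.0000; -38.0000 61.0000] = [27.0000 -38.0000; -38.0000 62.5000]
BᵀPA = [3.5000 43.0000; -1.0000 -74.0000]
K = S⁻¹·BᵀPA = [0.7423 -0.5113; 0.4353 -1.4949]
A−BK = [-0.3717 0.5216; -1.9507 2.4723]
AᵀP(A−BK) = [4.0873 -5.2053; -5.2053 8.3655]
P' = Q + AᵀP(A−BK) = [9.0873 -3.7053; -3.7053 10.6155]
tr(P') = 19.7028


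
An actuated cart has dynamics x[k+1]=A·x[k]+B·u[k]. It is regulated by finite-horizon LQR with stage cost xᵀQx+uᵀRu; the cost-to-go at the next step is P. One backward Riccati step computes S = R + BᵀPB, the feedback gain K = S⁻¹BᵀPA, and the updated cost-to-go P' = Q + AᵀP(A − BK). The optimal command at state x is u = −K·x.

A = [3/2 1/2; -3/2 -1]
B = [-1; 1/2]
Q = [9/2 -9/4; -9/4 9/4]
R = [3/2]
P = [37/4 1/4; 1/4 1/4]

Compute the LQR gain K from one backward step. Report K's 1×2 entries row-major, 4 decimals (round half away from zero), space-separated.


-1.2781 -0.4201

BᵀP = [-9.1250 -0.1250]
S = R + BᵀPB = [3/2] + [9.0625] = [10.5625]
BᵀPA = [-13.5000 -4.4375]
K = S⁻¹·BᵀPA = [-1.2781 -0.4201]
A−BK = [0.2219 0.0799; -0.8609 -0.7899]
AᵀP(A−BK) = [2.9956 1.0784; 1.0784 0.4482]
P' = Q + AᵀP(A−BK) = [7.4956 -1.1716; -1.1716 2.6982]
tr(P') = 10.1938


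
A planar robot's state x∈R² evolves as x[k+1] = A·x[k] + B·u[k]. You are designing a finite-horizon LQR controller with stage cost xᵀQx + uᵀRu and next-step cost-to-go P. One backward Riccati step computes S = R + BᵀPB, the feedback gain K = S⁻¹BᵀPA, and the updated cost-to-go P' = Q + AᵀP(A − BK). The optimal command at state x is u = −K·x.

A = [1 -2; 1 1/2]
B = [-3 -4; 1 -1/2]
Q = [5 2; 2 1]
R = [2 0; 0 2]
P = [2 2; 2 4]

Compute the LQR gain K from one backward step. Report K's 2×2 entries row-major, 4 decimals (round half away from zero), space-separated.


BᵀP = [-4.0000 -2.0000; -9.0000 -10.0000]
S = R + BᵀPB = [2 0; 0 2] + [10.0000 17.0000; 17.0000 41.0000] = [12.0000 17.0000; 17.0000 43.0000]
BᵀPA = [-6.0000 7.0000; -19.0000 13.0000]
K = S⁻¹·BᵀPA = [0.2863 0.3524; -0.5551 0.1630]
A−BK = [-0.3612 -0.2907; 0.4361 0.2291]
AᵀP(A−BK) = [1.1718 0.2115; 0.2115 0.4141]
P' = Q + AᵀP(A−BK) = [6.1718 2.2115; 2.2115 1.4141]
tr(P') = 7.5859

0.2863 0.3524 -0.5551 0.1630


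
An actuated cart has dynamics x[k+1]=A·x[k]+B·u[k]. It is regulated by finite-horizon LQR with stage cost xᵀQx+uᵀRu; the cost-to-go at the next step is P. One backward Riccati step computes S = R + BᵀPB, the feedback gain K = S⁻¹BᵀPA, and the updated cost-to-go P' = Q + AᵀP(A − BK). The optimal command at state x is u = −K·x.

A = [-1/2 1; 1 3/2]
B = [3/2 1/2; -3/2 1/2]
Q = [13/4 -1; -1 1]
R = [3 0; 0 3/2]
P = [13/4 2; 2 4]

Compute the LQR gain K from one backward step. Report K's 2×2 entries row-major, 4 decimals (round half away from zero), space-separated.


BᵀP = [1.8750 -3.0000; 2.6250 3.0000]
S = R + BᵀPB = [3 0; 0 3/2] + [7.3125 -0.5625; -0.5625 2.8125] = [10.3125 -0.5625; -0.5625 4.3125]
BᵀPA = [-3.9375 -2.6250; 1.6875 7.1250]
K = S⁻¹·BᵀPA = [-0.3631 -0.1656; 0.3439 1.6306]
A−BK = [-0.1274 0.4331; 0.2834 0.4363]
AᵀP(A−BK) = [0.8025 1.4713; 1.4713 6.1975]
P' = Q + AᵀP(A−BK) = [4.0525 0.4713; 0.4713 7.1975]
tr(P') = 11.2500

-0.3631 -0.1656 0.3439 1.6306


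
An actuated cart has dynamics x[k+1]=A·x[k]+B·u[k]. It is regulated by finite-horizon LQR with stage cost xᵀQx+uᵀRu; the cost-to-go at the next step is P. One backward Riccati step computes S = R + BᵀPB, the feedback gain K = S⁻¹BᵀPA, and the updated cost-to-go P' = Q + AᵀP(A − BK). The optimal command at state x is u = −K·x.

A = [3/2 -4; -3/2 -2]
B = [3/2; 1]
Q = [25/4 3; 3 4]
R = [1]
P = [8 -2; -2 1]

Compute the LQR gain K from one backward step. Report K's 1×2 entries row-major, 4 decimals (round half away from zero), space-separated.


1.2857 -2.5714

BᵀP = [10.0000 -2.0000]
S = R + BᵀPB = [1] + [13.0000] = [14.0000]
BᵀPA = [18.0000 -36.0000]
K = S⁻¹·BᵀPA = [1.2857 -2.5714]
A−BK = [-0.4286 -0.1429; -2.7857 0.5714]
AᵀP(A−BK) = [6.1071 -4.7143; -4.7143 7.4286]
P' = Q + AᵀP(A−BK) = [12.3571 -1.7143; -1.7143 11.4286]
tr(P') = 23.7857


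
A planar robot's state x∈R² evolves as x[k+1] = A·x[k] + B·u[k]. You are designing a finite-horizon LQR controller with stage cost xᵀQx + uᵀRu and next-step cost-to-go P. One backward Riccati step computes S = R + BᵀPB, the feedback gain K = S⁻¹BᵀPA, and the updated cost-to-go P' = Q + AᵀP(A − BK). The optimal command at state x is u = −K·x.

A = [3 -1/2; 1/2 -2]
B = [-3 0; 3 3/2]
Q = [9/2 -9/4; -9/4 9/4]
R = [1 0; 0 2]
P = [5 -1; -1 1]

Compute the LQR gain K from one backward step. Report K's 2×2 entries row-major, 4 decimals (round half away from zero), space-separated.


BᵀP = [-18.0000 6.0000; -1.5000 1.5000]
S = R + BᵀPB = [1 0; 0 2] + [72.0000 9.0000; 9.0000 2.2500] = [73.0000 9.0000; 9.0000 4.2500]
BᵀPA = [-51.0000 -3.0000; -3.7500 -2.2500]
K = S⁻¹·BᵀPA = [-0.7983 0.0327; 0.8081 -0.5987]
A−BK = [0.6052 -0.4019; 1.6827 -1.2001]
AᵀP(A−BK) = [4.5692 -2.8266; -2.8266 2.0011]
P' = Q + AᵀP(A−BK) = [9.0692 -5.0766; -5.0766 4.2511]
tr(P') = 13.3203

-0.7983 0.0327 0.8081 -0.5987


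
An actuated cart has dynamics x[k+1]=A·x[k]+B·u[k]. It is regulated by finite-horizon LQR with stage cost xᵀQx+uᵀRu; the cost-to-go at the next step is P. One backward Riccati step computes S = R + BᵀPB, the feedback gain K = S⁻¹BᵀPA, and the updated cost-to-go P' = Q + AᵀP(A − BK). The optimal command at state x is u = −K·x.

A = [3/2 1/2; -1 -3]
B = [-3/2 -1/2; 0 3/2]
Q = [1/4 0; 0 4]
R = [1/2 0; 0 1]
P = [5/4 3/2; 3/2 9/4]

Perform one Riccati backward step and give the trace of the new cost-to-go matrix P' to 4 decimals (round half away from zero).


7.0972

BᵀP = [-1.8750 -2.2500; 1.6250 2.6250]
S = R + BᵀPB = [1/2 0; 0 1] + [2.8125 -2.4375; -2.4375 3.1250] = [3.3125 -2.4375; -2.4375 4.1250]
BᵀPA = [-0.5625 5.8125; -0.1875 -7.0625]
K = S⁻¹·BᵀPA = [-0.3596 0.8756; -0.2580 -1.1947]
A−BK = [0.8316 1.2160; -0.6131 -1.2079]
AᵀP(A−BK) = [0.3118 0.4560; 0.4560 2.5354]
P' = Q + AᵀP(A−BK) = [0.5618 0.4560; 0.4560 6.5354]
tr(P') = 7.0972


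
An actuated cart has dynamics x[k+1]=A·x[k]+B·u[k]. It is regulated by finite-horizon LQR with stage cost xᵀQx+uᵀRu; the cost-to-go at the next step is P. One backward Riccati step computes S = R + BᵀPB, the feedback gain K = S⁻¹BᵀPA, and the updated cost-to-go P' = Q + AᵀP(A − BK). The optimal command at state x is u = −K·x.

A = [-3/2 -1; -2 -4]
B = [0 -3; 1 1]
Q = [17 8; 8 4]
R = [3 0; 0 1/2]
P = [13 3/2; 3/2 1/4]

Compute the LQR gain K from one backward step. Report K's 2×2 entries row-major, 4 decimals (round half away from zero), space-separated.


BᵀP = [1.5000 0.2500; -37.5000 -4.2500]
S = R + BᵀPB = [3 0; 0 1/2] + [0.2500 -4.2500; -4.2500 108.2500] = [3.2500 -4.2500; -4.2500 108.7500]
BᵀPA = [-2.7500 -2.5000; 64.7500 54.5000]
K = S⁻¹·BᵀPA = [-0.0712 -0.1200; 0.5926 0.4965]
A−BK = [0.2779 0.4894; -2.5214 -4.3764]
AᵀP(A−BK) = [0.6821 1.0242; 1.0242 1.6429]
P' = Q + AᵀP(A−BK) = [17.6821 9.0242; 9.0242 5.6429]
tr(P') = 23.3250

-0.0712 -0.1200 0.5926 0.4965


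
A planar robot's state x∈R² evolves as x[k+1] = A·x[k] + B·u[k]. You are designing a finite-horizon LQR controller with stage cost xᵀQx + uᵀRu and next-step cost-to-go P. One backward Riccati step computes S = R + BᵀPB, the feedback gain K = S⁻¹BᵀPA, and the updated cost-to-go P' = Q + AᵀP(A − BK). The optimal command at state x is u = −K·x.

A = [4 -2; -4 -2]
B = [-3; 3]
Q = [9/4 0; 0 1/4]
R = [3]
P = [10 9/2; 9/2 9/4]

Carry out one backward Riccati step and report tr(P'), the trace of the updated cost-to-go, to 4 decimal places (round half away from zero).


25.2907

BᵀP = [-16.5000 -6.7500]
S = R + BᵀPB = [3] + [29.2500] = [32.2500]
BᵀPA = [-39.0000 46.5000]
K = S⁻¹·BᵀPA = [-1.2093 1.4419]
A−BK = [0.3721 2.3256; -0.3721 -6.3256]
AᵀP(A−BK) = [4.8372 -5.7674; -5.7674 17.9535]
P' = Q + AᵀP(A−BK) = [7.0872 -5.7674; -5.7674 18.2035]
tr(P') = 25.2907


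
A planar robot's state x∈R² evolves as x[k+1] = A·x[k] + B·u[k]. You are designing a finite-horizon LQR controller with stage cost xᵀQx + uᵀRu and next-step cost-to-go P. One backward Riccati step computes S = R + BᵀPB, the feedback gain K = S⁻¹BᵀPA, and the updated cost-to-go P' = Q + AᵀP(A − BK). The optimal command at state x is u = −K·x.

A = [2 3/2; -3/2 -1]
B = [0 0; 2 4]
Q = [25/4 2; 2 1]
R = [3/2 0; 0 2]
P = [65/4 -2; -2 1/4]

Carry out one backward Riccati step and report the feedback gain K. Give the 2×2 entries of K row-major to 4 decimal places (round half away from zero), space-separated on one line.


-1.5909 -1.1818 -2.3864 -1.7727

BᵀP = [-4.0000 0.5000; -8.0000 1.0000]
S = R + BᵀPB = [3/2 0; 0 2] + [1.0000 2.0000; 2.0000 4.0000] = [2.5000 2.0000; 2.0000 6.0000]
BᵀPA = [-8.7500 -6.5000; -17.5000 -13.0000]
K = S⁻¹·BᵀPA = [-1.5909 -1.1818; -2.3864 -1.7727]
A−BK = [2.0000 1.5000; 11.2273 8.4545]
AᵀP(A−BK) = [21.8807 16.2614; 16.2614 12.0852]
P' = Q + AᵀP(A−BK) = [28.1307 18.2614; 18.2614 13.0852]
tr(P') = 41.2159


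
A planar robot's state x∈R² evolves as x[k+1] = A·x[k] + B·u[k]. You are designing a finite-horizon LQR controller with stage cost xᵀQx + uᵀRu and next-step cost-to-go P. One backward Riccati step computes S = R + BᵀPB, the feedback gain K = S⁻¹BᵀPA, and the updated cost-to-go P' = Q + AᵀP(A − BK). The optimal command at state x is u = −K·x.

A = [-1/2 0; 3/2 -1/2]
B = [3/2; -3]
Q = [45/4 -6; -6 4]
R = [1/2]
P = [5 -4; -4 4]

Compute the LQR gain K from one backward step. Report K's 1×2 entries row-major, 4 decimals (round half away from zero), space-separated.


BᵀP = [19.5000 -18.0000]
S = R + BᵀPB = [1/2] + [83.2500] = [83.7500]
BᵀPA = [-36.7500 9.0000]
K = S⁻¹·BᵀPA = [-0.4388 0.1075]
A−BK = [0.1582 -0.1612; 0.1836 -0.1776]
AᵀP(A−BK) = [0.1239 -0.0507; -0.0507 0.0328]
P' = Q + AᵀP(A−BK) = [11.3739 -6.0507; -6.0507 4.0328]
tr(P') = 15.4067

-0.4388 0.1075


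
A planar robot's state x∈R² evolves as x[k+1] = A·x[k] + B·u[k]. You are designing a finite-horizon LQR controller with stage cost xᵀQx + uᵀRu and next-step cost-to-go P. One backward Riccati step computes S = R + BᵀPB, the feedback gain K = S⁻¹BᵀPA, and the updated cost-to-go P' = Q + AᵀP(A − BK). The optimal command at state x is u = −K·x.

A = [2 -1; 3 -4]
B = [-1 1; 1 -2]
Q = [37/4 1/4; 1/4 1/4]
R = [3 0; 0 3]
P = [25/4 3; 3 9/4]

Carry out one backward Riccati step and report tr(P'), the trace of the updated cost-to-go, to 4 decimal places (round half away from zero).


BᵀP = [-3.2500 -0.7500; 0.2500 -1.5000]
S = R + BᵀPB = [3 0; 0 3] + [2.5000 -1.7500; -1.7500 3.2500] = [5.5000 -1.7500; -1.7500 6.2500]
BᵀPA = [-8.7500 6.2500; -4.0000 5.7500]
K = S⁻¹·BᵀPA = [-1.9701 1.5689; -1.1916 1.3593]
A−BK = [1.2216 -0.7904; 2.5868 -2.8503]
AᵀP(A−BK) = [59.2455 -53.3353; -53.3353 48.6287]
P' = Q + AᵀP(A−BK) = [68.4955 -53.0853; -53.0853 48.8787]
tr(P') = 117.3743

117.3743


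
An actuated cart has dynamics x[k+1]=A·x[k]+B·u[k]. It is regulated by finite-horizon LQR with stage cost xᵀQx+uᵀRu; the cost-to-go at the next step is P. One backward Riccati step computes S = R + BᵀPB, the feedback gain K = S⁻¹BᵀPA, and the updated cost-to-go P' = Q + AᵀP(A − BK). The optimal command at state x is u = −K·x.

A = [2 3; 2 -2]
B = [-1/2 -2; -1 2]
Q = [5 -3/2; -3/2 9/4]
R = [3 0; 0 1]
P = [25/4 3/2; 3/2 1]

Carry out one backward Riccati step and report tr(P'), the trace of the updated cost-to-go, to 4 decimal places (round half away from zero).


BᵀP = [-4.6250 -1.7500; -9.5000 -1.0000]
S = R + BᵀPB = [3 0; 0 1] + [4.0625 5.7500; 5.7500 17.0000] = [7.0625 5.7500; 5.7500 18.0000]
BᵀPA = [-12.7500 -10.3750; -21.0000 -26.5000]
K = S⁻¹·BᵀPA = [-1.1561 -0.3654; -0.7973 -1.3555]
A−BK = [-0.1728 0.1063; 2.4385 0.3455]
AᵀP(A−BK) = [9.5150 3.3754; 3.3754 2.5382]
P' = Q + AᵀP(A−BK) = [14.5150 1.8754; 1.8754 4.7882]
tr(P') = 19.3032

19.3032


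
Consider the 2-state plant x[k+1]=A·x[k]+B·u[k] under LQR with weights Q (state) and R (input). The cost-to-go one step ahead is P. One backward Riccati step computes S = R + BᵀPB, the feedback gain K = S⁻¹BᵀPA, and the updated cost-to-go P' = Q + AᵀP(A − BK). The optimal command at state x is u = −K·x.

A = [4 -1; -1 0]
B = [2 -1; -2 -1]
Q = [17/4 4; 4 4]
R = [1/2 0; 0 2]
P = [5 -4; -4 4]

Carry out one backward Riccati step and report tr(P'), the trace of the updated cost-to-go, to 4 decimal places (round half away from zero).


BᵀP = [18.0000 -16.0000; -1.0000 0.0000]
S = R + BᵀPB = [1/2 0; 0 2] + [68.0000 -2.0000; -2.0000 1.0000] = [68.5000 -2.0000; -2.0000 3.0000]
BᵀPA = [88.0000 -18.0000; -4.0000 1.0000]
K = S⁻¹·BᵀPA = [1.2705 -0.2581; -0.4864 0.1613]
A−BK = [0.9727 -0.3226; 1.0546 -0.3548]
AᵀP(A−BK) = [2.2531 -0.6452; -0.6452 0.1935]
P' = Q + AᵀP(A−BK) = [6.5031 3.3548; 3.3548 4.1935]
tr(P') = 10.6967

10.6967


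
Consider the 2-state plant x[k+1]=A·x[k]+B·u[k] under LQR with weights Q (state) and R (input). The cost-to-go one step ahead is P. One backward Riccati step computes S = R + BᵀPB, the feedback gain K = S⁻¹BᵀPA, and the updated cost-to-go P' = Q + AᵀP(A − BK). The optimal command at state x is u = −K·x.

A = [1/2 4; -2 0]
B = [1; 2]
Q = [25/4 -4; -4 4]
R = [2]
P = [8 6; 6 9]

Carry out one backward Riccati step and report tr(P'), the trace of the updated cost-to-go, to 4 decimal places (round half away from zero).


BᵀP = [20.0000 24.0000]
S = R + BᵀPB = [2] + [68.0000] = [70.0000]
BᵀPA = [-38.0000 80.0000]
K = S⁻¹·BᵀPA = [-0.5429 1.1429]
A−BK = [1.0429 2.8571; -0.9143 -2.2857]
AᵀP(A−BK) = [5.3714 11.4286; 11.4286 36.5714]
P' = Q + AᵀP(A−BK) = [11.6214 7.4286; 7.4286 40.5714]
tr(P') = 52.1929

52.1929


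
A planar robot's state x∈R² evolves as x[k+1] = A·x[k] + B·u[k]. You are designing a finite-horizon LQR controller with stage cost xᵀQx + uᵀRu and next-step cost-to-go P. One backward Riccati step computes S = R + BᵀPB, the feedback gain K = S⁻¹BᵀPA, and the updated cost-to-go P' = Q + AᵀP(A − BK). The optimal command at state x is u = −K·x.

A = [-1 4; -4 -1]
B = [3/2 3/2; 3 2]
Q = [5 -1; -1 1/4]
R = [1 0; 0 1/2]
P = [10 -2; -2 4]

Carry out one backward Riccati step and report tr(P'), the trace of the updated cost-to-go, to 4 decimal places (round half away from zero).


BᵀP = [9.0000 9.0000; 11.0000 5.0000]
S = R + BᵀPB = [1 0; 0 1/2] + [40.5000 31.5000; 31.5000 26.5000] = [41.5000 31.5000; 31.5000 27.0000]
BᵀPA = [-45.0000 27.0000; -31.0000 39.0000]
K = S⁻¹·BᵀPA = [-1.8596 -3.8947; 1.0214 5.9883]
A−BK = [0.2573 0.8596; -0.4639 -1.2924]
AᵀP(A−BK) = [5.9805 16.3743; 16.3743 51.6140]
P' = Q + AᵀP(A−BK) = [10.9805 15.3743; 15.3743 51.8640]
tr(P') = 62.8445

62.8445


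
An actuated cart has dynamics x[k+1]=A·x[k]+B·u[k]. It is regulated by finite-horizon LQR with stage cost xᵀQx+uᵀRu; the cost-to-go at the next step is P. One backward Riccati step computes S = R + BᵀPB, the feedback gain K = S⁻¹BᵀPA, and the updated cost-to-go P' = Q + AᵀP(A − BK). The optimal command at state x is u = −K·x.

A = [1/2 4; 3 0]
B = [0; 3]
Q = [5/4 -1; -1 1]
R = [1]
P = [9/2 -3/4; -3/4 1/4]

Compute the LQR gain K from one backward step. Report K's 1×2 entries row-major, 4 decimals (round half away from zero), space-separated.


BᵀP = [-2.2500 0.7500]
S = R + BᵀPB = [1] + [2.2500] = [3.2500]
BᵀPA = [1.1250 -9.0000]
K = S⁻¹·BᵀPA = [0.3462 -2.7692]
A−BK = [0.5000 4.0000; 1.9615 8.3077]
AᵀP(A−BK) = [0.7356 3.1154; 3.1154 47.0769]
P' = Q + AᵀP(A−BK) = [1.9856 2.1154; 2.1154 48.0769]
tr(P') = 50.0625

0.3462 -2.7692
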